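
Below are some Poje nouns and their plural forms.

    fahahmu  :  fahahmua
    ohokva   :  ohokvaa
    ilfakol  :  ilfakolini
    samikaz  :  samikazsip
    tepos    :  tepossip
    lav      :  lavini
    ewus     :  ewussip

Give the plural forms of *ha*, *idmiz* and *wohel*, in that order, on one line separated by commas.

The suffix is conditioned by the final sound: -sip when the stem ends in a sibilant (*samikaz*, *tepos*, *ewus*); -ini when the stem ends in a non-sibilant consonant (*ilfakol*, *lav*); -a when the stem ends in a vowel (*fahahmu*, *ohokva*).
Since the final sound of *ha* is /a/ (a vowel), it takes -a, giving *haa*.
*idmiz*: final sound = /z/, a sibilant → -sip → *idmizsip*.
*wohel*: final sound = /l/, a non-sibilant consonant → -ini → *wohelini*.

haa, idmizsip, wohelini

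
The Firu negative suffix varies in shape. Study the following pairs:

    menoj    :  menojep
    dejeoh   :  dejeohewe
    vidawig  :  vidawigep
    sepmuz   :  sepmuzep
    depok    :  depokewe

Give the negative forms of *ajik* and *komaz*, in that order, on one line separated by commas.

ajikewe, komazep

The pattern is voicing of the final consonant: -ewe when the stem ends in a voiceless consonant (*dejeoh*, *depok*); -ep when the stem ends in a voiced consonant (*menoj*, *vidawig*, *sepmuz*).
The final consonant of *ajik* is /k/, which is voiceless, so the suffix is -ewe, giving *ajikewe*.
Since the final consonant of *komaz* is /z/ (voiced), it takes -ep, giving *komazep*.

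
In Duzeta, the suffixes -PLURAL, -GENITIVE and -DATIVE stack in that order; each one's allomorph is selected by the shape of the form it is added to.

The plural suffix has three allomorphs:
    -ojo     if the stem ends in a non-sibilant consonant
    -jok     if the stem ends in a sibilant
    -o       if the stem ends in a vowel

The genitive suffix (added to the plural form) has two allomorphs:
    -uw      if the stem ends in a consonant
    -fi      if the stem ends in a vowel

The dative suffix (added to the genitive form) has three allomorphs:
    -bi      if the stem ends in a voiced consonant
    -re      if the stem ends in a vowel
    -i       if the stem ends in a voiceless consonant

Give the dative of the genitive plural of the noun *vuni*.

vuniofire

Since the final sound of *vuni* is /i/ (a vowel), it takes -o, giving *vunio*.
The final sound of the plural form *vunio* is /o/, which is a vowel, so the genitive suffix is -fi, giving *vuniofi*.
Since the final sound of the genitive form *vuniofi* is /i/ (a vowel), it takes -re, giving *vuniofire*.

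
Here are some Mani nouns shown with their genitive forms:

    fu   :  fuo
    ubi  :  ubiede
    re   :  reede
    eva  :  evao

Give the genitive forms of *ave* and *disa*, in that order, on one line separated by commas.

aveede, disao

The pattern is front/back vowel harmony: -ede when the last vowel of the stem is a front vowel (*ubi*, *re*); -o when the last vowel of the stem is a back vowel (*fu*, *eva*).
*ave*: last vowel = /e/, a front vowel → -ede → *aveede*.
*disa*: last vowel = /a/, a back vowel → -o → *disao*.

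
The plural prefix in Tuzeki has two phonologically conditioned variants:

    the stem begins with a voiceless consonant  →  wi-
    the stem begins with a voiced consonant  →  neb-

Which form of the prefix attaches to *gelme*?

*gelme* — first consonant /g/ (voiced) → neb-.

neb-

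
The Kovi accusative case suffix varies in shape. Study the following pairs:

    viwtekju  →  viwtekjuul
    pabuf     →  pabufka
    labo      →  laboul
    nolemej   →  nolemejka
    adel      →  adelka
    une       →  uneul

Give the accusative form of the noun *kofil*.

kofilka

The alternation tracks the final sound of the stem — -ka when the stem ends in a consonant (*pabuf*, *nolemej*, *adel*); -ul when the stem ends in a vowel (*viwtekju*, *labo*, *une*).
*kofil* — final sound /l/ (a consonant) → -ka → *kofilka*.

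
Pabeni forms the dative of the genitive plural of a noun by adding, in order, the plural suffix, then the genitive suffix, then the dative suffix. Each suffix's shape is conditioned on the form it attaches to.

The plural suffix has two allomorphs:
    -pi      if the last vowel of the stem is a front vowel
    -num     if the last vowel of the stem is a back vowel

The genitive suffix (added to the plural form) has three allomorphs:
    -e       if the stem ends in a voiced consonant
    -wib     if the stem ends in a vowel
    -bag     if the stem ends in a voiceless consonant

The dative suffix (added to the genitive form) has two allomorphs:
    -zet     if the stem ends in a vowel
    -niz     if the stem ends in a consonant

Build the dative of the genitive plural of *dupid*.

*dupid*: last vowel = /i/, a front vowel → -pi → *dupidpi*.
Since the final sound of the plural form *dupidpi* is /i/ (a vowel), it takes -wib, giving *dupidpiwib*.
The genitive form *dupidpiwib* — final sound /b/ (a consonant) → -niz → *dupidpiwibniz*.

dupidpiwibniz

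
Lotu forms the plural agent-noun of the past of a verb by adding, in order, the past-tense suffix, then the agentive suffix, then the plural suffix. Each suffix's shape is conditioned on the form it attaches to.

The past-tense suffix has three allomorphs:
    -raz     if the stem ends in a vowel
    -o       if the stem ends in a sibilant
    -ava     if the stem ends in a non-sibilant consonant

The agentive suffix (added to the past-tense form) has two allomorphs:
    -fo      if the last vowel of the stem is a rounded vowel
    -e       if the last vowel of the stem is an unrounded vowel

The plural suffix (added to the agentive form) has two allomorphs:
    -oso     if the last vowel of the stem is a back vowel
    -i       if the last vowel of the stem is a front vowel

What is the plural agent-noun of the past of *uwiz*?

Since the final sound of *uwiz* is /z/ (a sibilant), it takes -o, giving *uwizo*.
Since the last vowel of the past-tense form *uwizo* is /o/ (a rounded vowel), it takes -fo, giving *uwizofo*.
Since the last vowel of the agentive form *uwizofo* is /o/ (a back vowel), it takes -oso, giving *uwizofooso*.

uwizofooso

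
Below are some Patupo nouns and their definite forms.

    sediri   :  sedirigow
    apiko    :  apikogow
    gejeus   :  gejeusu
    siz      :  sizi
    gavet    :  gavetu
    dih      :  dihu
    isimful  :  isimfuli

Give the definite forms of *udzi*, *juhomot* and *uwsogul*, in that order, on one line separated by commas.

Looking at the final sound of each stem: -u when the stem ends in a voiceless consonant (*gejeus*, *gavet*, *dih*); -i when the stem ends in a voiced consonant (*siz*, *isimful*); -gow when the stem ends in a vowel (*sediri*, *apiko*).
*udzi*: final sound = /i/, a vowel → -gow → *udzigow*.
*juhomot*: final sound = /t/, a voiceless consonant → -u → *juhomotu*.
The final sound of *uwsogul* is /l/, which is a voiced consonant, so the suffix is -i, giving *uwsoguli*.

udzigow, juhomotu, uwsoguli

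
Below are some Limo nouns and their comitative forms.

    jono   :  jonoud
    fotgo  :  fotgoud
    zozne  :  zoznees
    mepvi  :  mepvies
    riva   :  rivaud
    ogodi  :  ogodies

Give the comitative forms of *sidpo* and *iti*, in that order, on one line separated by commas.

sidpoud, ities

The suffix is conditioned by the last vowel: -es when the last vowel of the stem is a front vowel (*zozne*, *mepvi*, *ogodi*); -ud when the last vowel of the stem is a back vowel (*jono*, *fotgo*, *riva*).
*sidpo*: last vowel = /o/, a back vowel → -ud → *sidpoud*.
*iti*: last vowel = /i/, a front vowel → -es → *ities*.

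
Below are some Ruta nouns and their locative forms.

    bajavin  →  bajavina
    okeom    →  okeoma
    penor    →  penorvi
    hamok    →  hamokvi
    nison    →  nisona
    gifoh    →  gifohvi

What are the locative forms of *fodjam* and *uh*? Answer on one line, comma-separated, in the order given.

The suffix is conditioned by the final consonant: -a when the stem ends in a nasal (*bajavin*, *okeom*, *nison*); -vi when the stem ends in a non-nasal consonant (*penor*, *hamok*, *gifoh*).
*fodjam*: final consonant = /m/, a nasal → -a → *fodjama*.
*uh* — final consonant /h/ (non-nasal) → -vi → *uhvi*.

fodjama, uhvi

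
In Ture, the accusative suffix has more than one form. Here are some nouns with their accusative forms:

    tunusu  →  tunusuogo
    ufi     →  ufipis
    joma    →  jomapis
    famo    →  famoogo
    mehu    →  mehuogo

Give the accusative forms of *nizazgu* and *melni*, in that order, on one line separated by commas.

nizazguogo, melnipis

The pattern is rounding harmony: -ogo when the last vowel of the stem is a rounded vowel (*tunusu*, *famo*, *mehu*); -pis when the last vowel of the stem is an unrounded vowel (*ufi*, *joma*).
Since the last vowel of *nizazgu* is /u/ (a rounded vowel), it takes -ogo, giving *nizazguogo*.
*melni* — last vowel /i/ (an unrounded vowel) → -pis → *melnipis*.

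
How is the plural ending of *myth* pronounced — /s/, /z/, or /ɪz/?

The stem *myth* ends in a voiceless non-sibilant consonant.
The plural suffix surfaces as /ɪz/ after sibilants, /s/ after other voiceless consonants, and /z/ after other voiced sounds.
So the plural -s on *myth* is pronounced /s/.

/s/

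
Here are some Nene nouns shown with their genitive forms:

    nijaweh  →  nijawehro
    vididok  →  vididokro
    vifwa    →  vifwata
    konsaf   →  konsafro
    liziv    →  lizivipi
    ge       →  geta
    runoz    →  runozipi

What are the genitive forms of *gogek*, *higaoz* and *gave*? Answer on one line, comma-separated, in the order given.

gogekro, higaozipi, gaveta

Looking at the final sound of each stem: -ro when the stem ends in a voiceless consonant (*nijaweh*, *vididok*, *konsaf*); -ipi when the stem ends in a voiced consonant (*liziv*, *runoz*); -ta when the stem ends in a vowel (*vifwa*, *ge*).
Since the final sound of *gogek* is /k/ (a voiceless consonant), it takes -ro, giving *gogekro*.
*higaoz* — final sound /z/ (a voiced consonant) → -ipi → *higaozipi*.
The final sound of *gave* is /e/, which is a vowel, so the suffix is -ta, giving *gaveta*.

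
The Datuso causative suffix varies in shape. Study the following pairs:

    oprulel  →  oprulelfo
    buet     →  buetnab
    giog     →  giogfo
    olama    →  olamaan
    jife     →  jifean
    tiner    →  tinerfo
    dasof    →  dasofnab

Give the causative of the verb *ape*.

The suffix is conditioned by the final sound: -nab when the stem ends in a voiceless consonant (*buet*, *dasof*); -fo when the stem ends in a voiced consonant (*oprulel*, *giog*, *tiner*); -an when the stem ends in a vowel (*olama*, *jife*).
*ape* — final sound /e/ (a vowel) → -an → *apean*.

apean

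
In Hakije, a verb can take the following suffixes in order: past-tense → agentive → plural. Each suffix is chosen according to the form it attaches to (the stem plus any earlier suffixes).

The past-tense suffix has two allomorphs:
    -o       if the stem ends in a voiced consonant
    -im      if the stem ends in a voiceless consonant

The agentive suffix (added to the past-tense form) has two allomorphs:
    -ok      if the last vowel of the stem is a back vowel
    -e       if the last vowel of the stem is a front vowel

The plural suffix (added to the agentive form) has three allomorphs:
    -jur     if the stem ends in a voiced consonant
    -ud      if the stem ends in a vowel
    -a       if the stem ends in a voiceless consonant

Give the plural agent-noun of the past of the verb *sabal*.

sabalooka

*sabal* — final consonant /l/ (voiced) → -o → *sabalo*.
Since the last vowel of the past-tense form *sabalo* is /o/ (a back vowel), it takes -ok, giving *sabalook*.
Since the final sound of the agentive form *sabalook* is /k/ (a voiceless consonant), it takes -a, giving *sabalooka*.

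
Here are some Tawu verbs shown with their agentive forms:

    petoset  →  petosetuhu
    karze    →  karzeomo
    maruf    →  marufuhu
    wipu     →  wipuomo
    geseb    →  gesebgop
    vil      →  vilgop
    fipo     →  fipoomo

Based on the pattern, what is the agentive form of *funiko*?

funikoomo

The pattern is voicing of the final sound: -uhu when the stem ends in a voiceless consonant (*petoset*, *maruf*); -gop when the stem ends in a voiced consonant (*geseb*, *vil*); -omo when the stem ends in a vowel (*karze*, *wipu*, *fipo*).
*funiko* — final sound /o/ (a vowel) → -omo → *funikoomo*.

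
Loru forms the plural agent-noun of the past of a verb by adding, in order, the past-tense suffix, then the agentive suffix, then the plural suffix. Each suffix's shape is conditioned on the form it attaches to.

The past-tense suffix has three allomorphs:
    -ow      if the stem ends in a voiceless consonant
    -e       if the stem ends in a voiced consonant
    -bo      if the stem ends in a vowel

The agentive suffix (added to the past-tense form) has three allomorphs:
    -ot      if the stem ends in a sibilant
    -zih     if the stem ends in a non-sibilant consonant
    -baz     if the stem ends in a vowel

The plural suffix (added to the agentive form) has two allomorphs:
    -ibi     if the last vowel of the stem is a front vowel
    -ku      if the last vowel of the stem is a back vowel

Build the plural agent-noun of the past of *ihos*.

The final sound of *ihos* is /s/, which is a voiceless consonant, so the past-tense suffix is -ow, giving *ihosow*.
The past-tense form *ihosow*: final sound = /w/, a non-sibilant consonant → -zih → *ihosowzih*.
The last vowel of the agentive form *ihosowzih* is /i/, which is a front vowel, so the plural suffix is -ibi, giving *ihosowzihibi*.

ihosowzihibi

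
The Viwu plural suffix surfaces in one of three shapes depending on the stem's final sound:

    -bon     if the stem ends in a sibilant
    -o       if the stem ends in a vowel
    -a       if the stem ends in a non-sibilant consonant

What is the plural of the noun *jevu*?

jevuo

Since the final sound of *jevu* is /u/ (a vowel), it takes -o, giving *jevuo*.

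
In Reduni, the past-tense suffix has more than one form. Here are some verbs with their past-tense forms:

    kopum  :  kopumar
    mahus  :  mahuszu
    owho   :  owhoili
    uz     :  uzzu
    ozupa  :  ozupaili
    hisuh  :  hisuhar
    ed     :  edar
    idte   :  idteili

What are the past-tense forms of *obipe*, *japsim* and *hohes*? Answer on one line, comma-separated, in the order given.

The pattern is sibilance of the final sound: -zu when the stem ends in a sibilant (*mahus*, *uz*); -ar when the stem ends in a non-sibilant consonant (*kopum*, *hisuh*, *ed*); -ili when the stem ends in a vowel (*owho*, *ozupa*, *idte*).
Since the final sound of *obipe* is /e/ (a vowel), it takes -ili, giving *obipeili*.
The final sound of *japsim* is /m/, which is a non-sibilant consonant, so the suffix is -ar, giving *japsimar*.
The final sound of *hohes* is /s/, which is a sibilant, so the suffix is -zu, giving *hoheszu*.

obipeili, japsimar, hoheszu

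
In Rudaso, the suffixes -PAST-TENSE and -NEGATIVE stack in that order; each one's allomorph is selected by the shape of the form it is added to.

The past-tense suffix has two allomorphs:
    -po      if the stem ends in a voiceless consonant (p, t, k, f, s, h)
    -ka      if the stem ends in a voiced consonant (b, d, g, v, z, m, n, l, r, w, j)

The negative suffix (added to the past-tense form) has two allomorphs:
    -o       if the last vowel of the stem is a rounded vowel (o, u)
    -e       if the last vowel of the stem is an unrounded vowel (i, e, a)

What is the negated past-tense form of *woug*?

wougkae

Since the final consonant of *woug* is /g/ (voiced), it takes -ka, giving *wougka*.
The past-tense form *wougka*: last vowel = /a/, an unrounded vowel → -e → *wougkae*.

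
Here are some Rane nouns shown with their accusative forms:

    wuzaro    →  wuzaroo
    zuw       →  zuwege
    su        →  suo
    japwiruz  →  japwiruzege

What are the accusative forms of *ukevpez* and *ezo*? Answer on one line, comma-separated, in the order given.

The alternation tracks the final sound of the stem — -ege when the stem ends in a consonant (*zuw*, *japwiruz*); -o when the stem ends in a vowel (*wuzaro*, *su*).
Since the final sound of *ukevpez* is /z/ (a consonant), it takes -ege, giving *ukevpezege*.
*ezo*: final sound = /o/, a vowel → -o → *ezoo*.

ukevpezege, ezoo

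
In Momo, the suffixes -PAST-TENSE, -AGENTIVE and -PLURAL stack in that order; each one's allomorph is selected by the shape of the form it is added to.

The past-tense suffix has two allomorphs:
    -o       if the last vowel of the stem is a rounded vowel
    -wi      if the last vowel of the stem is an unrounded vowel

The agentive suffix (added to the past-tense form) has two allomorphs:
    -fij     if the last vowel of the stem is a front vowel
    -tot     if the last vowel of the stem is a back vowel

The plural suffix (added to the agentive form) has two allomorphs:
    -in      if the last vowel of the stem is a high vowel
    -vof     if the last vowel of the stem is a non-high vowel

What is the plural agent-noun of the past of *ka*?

kawifijin

*ka* — last vowel /a/ (an unrounded vowel) → -wi → *kawi*.
The last vowel of the past-tense form *kawi* is /i/, which is a front vowel, so the agentive suffix is -fij, giving *kawifij*.
The agentive form *kawifij*: last vowel = /i/, a high vowel → -in → *kawifijin*.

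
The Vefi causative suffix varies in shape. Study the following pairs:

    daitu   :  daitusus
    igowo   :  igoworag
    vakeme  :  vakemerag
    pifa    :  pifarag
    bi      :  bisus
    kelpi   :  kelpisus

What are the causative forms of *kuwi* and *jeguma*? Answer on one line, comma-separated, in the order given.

kuwisus, jegumarag

The alternation tracks the last vowel of the stem — -sus when the last vowel of the stem is a high vowel (*daitu*, *bi*, *kelpi*); -rag when the last vowel of the stem is a non-high vowel (*igowo*, *vakeme*, *pifa*).
*kuwi*: last vowel = /i/, a high vowel → -sus → *kuwisus*.
Since the last vowel of *jeguma* is /a/ (a non-high vowel), it takes -rag, giving *jegumarag*.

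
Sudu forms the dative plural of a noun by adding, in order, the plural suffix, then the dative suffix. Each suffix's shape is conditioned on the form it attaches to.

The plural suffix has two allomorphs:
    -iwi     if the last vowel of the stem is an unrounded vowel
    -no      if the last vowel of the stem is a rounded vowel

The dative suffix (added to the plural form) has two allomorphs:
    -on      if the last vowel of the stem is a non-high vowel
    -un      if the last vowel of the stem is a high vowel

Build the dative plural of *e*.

eiwiun

Since the last vowel of *e* is /e/ (an unrounded vowel), it takes -iwi, giving *eiwi*.
The last vowel of the plural form *eiwi* is /i/, which is a high vowel, so the dative suffix is -un, giving *eiwiun*.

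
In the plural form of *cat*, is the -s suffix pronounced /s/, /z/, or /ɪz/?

The stem *cat* ends in a voiceless non-sibilant consonant.
The plural suffix surfaces as /ɪz/ after sibilants, /s/ after other voiceless consonants, and /z/ after other voiced sounds.
So the plural -s on *cat* is pronounced /s/.

/s/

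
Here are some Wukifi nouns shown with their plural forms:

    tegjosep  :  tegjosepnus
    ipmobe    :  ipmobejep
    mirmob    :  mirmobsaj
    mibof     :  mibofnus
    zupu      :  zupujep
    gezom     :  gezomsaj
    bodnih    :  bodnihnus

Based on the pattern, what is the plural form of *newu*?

The suffix is conditioned by the final sound: -nus when the stem ends in a voiceless consonant (*tegjosep*, *mibof*, *bodnih*); -saj when the stem ends in a voiced consonant (*mirmob*, *gezom*); -jep when the stem ends in a vowel (*ipmobe*, *zupu*).
*newu* — final sound /u/ (a vowel) → -jep → *newujep*.

newujep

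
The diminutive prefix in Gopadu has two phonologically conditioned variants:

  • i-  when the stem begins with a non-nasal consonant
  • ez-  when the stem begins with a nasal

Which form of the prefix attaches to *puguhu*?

i-

Since the first consonant of *puguhu* is /p/ (non-nasal), it takes i-.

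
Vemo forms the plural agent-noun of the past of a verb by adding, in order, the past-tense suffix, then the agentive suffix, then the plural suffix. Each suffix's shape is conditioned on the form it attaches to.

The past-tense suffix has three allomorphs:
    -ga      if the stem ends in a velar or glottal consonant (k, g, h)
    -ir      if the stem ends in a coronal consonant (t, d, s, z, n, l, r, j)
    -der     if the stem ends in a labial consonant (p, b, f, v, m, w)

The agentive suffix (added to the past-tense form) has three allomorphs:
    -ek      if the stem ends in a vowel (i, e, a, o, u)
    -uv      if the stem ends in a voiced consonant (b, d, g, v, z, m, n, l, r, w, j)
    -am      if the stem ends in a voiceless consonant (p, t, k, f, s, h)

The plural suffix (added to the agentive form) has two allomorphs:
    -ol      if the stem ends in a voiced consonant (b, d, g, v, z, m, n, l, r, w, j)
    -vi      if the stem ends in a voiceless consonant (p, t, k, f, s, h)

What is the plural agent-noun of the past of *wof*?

wofderuvol

*wof*: final consonant = /f/, labial → -der → *wofder*.
Since the final sound of the past-tense form *wofder* is /r/ (a voiced consonant), it takes -uv, giving *wofderuv*.
The final consonant of the agentive form *wofderuv* is /v/, which is voiced, so the plural suffix is -ol, giving *wofderuvol*.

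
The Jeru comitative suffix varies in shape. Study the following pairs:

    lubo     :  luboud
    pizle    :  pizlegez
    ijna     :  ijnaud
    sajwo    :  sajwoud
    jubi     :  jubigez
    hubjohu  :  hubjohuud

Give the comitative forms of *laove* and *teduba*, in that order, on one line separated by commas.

laovegez, tedubaud

The pattern is front/back vowel harmony: -gez when the last vowel of the stem is a front vowel (*pizle*, *jubi*); -ud when the last vowel of the stem is a back vowel (*lubo*, *ijna*, *sajwo*, *hubjohu*).
The last vowel of *laove* is /e/, which is a front vowel, so the suffix is -gez, giving *laovegez*.
*teduba*: last vowel = /a/, a back vowel → -ud → *tedubaud*.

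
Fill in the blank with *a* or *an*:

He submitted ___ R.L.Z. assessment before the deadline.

The indefinite article is chosen by the initial *sound* of the following word, not its spelling.
The initialism *R.L.Z.* is read letter by letter; the first letter, R, is pronounced /ɑr/, which begins with a vowel sound.
So the article is *an*: He submitted an R.L.Z. assessment before the deadline.

an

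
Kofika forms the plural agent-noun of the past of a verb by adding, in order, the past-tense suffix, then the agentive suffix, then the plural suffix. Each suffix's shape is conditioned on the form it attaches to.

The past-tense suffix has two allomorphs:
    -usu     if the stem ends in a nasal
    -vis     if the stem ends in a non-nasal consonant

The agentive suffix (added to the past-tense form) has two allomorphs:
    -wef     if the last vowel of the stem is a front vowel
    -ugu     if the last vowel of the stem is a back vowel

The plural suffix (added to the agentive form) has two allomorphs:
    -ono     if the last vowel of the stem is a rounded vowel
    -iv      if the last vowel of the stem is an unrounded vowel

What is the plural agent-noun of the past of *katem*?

katemusuuguono

*katem* — final consonant /m/ (a nasal) → -usu → *katemusu*.
The past-tense form *katemusu*: last vowel = /u/, a back vowel → -ugu → *katemusuugu*.
Since the last vowel of the agentive form *katemusuugu* is /u/ (a rounded vowel), it takes -ono, giving *katemusuuguono*.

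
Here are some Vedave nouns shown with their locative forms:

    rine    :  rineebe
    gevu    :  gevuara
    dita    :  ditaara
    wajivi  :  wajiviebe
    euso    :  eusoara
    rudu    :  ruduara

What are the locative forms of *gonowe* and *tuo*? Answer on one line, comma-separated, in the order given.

gonoweebe, tuoara

The suffix is conditioned by the last vowel: -ebe when the last vowel of the stem is a front vowel (*rine*, *wajivi*); -ara when the last vowel of the stem is a back vowel (*gevu*, *dita*, *euso*, *rudu*).
*gonowe* — last vowel /e/ (a front vowel) → -ebe → *gonoweebe*.
*tuo*: last vowel = /o/, a back vowel → -ara → *tuoara*.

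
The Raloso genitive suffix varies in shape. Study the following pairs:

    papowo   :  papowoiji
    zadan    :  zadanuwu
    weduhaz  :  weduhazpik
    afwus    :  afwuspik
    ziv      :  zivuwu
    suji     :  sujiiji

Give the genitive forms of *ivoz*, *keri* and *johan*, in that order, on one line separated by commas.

ivozpik, keriiji, johanuwu

The pattern is sibilance of the final sound: -pik when the stem ends in a sibilant (*weduhaz*, *afwus*); -uwu when the stem ends in a non-sibilant consonant (*zadan*, *ziv*); -iji when the stem ends in a vowel (*papowo*, *suji*).
The final sound of *ivoz* is /z/, which is a sibilant, so the suffix is -pik, giving *ivozpik*.
*keri* — final sound /i/ (a vowel) → -iji → *keriiji*.
Since the final sound of *johan* is /n/ (a non-sibilant consonant), it takes -uwu, giving *johanuwu*.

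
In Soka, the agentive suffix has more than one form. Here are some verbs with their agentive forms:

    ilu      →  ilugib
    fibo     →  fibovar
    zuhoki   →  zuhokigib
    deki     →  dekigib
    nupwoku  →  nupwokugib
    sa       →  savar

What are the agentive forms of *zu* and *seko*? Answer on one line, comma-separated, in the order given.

zugib, sekovar

The suffix is conditioned by the last vowel: -gib when the last vowel of the stem is a high vowel (*ilu*, *zuhoki*, *deki*, *nupwoku*); -var when the last vowel of the stem is a non-high vowel (*fibo*, *sa*).
*zu*: last vowel = /u/, a high vowel → -gib → *zugib*.
*seko*: last vowel = /o/, a non-high vowel → -var → *sekovar*.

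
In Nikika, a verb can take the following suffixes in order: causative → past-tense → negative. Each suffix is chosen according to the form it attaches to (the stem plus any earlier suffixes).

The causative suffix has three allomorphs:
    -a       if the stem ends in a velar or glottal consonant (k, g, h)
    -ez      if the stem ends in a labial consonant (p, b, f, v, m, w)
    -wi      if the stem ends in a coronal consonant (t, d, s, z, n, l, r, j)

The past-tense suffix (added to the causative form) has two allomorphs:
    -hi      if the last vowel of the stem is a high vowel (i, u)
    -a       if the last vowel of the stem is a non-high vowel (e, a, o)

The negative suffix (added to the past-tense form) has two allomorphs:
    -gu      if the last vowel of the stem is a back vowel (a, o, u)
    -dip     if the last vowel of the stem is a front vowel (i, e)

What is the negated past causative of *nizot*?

The final consonant of *nizot* is /t/, which is coronal, so the causative suffix is -wi, giving *nizotwi*.
The causative form *nizotwi*: last vowel = /i/, a high vowel → -hi → *nizotwihi*.
The last vowel of the past-tense form *nizotwihi* is /i/, which is a front vowel, so the negative suffix is -dip, giving *nizotwihidip*.

nizotwihidip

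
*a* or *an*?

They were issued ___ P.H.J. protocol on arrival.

The indefinite article is chosen by the initial *sound* of the following word, not its spelling.
The initialism *P.H.J.* is read letter by letter; the first letter, P, is pronounced /piː/, which begins with a consonant sound.
So the article is *a*: They were issued a P.H.J. protocol on arrival.

a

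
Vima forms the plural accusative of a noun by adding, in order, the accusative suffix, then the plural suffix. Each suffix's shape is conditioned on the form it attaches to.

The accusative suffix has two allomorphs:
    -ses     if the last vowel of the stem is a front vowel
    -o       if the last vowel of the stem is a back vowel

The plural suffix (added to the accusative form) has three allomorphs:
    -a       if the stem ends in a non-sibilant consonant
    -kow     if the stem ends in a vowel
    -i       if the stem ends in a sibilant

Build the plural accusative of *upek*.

*upek*: last vowel = /e/, a front vowel → -ses → *upekses*.
The final sound of the accusative form *upekses* is /s/, which is a sibilant, so the plural suffix is -i, giving *upeksesi*.

upeksesi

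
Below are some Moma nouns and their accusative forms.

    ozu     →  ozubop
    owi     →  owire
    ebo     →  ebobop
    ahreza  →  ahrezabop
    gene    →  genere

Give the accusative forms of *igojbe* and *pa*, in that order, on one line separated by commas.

The pattern is front/back vowel harmony: -re when the last vowel of the stem is a front vowel (*owi*, *gene*); -bop when the last vowel of the stem is a back vowel (*ozu*, *ebo*, *ahreza*).
*igojbe* — last vowel /e/ (a front vowel) → -re → *igojbere*.
The last vowel of *pa* is /a/, which is a back vowel, so the suffix is -bop, giving *pabop*.

igojbere, pabop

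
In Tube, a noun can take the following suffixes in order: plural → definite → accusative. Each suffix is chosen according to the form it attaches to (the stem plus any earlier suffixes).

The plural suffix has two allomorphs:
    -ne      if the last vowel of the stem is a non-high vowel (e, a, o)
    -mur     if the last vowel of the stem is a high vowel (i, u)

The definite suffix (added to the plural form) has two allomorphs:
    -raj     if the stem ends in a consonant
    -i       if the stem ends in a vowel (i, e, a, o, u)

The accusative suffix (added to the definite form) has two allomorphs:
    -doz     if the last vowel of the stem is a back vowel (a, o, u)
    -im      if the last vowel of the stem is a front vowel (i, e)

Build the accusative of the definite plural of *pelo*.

peloneiim

*pelo*: last vowel = /o/, a non-high vowel → -ne → *pelone*.
The final sound of the plural form *pelone* is /e/, which is a vowel, so the definite suffix is -i, giving *pelonei*.
The definite form *pelonei*: last vowel = /i/, a front vowel → -im → *peloneiim*.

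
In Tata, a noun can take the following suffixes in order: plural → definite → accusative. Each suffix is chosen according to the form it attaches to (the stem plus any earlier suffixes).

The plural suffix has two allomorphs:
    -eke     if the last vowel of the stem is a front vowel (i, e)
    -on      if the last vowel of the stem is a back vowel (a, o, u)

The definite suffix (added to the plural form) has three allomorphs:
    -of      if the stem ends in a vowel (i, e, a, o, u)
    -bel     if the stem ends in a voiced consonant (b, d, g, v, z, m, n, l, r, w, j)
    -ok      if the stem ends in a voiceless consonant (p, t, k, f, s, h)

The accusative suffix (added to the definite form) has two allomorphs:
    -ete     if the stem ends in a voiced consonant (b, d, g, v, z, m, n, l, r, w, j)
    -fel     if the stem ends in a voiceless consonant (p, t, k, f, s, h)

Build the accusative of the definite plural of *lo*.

loonbelete

*lo* — last vowel /o/ (a back vowel) → -on → *loon*.
The final sound of the plural form *loon* is /n/, which is a voiced consonant, so the definite suffix is -bel, giving *loonbel*.
The final consonant of the definite form *loonbel* is /l/, which is voiced, so the accusative suffix is -ete, giving *loonbelete*.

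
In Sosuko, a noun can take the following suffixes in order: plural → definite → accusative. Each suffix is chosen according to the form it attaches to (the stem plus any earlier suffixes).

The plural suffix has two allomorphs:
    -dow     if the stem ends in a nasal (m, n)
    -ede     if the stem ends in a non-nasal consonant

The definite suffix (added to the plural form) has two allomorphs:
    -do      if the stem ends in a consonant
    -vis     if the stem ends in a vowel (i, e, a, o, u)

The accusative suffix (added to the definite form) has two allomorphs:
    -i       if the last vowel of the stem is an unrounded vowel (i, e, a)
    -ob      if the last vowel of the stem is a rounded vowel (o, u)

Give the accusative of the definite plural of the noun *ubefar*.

ubefaredevisi

Since the final consonant of *ubefar* is /r/ (non-nasal), it takes -ede, giving *ubefarede*.
Since the final sound of the plural form *ubefarede* is /e/ (a vowel), it takes -vis, giving *ubefaredevis*.
The last vowel of the definite form *ubefaredevis* is /i/, which is an unrounded vowel, so the accusative suffix is -i, giving *ubefaredevisi*.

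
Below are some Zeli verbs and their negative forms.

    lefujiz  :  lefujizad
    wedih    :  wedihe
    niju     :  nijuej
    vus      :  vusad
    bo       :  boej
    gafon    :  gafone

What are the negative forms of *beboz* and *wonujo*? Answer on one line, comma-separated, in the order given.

bebozad, wonujoej

The pattern is sibilance of the final sound: -ad when the stem ends in a sibilant (*lefujiz*, *vus*); -e when the stem ends in a non-sibilant consonant (*wedih*, *gafon*); -ej when the stem ends in a vowel (*niju*, *bo*).
*beboz* — final sound /z/ (a sibilant) → -ad → *bebozad*.
*wonujo* — final sound /o/ (a vowel) → -ej → *wonujoej*.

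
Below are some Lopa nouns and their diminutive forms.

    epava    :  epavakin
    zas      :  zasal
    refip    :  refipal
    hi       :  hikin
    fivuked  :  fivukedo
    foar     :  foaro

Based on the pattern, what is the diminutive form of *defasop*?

The pattern is voicing of the final sound: -al when the stem ends in a voiceless consonant (*zas*, *refip*); -o when the stem ends in a voiced consonant (*fivuked*, *foar*); -kin when the stem ends in a vowel (*epava*, *hi*).
*defasop* — final sound /p/ (a voiceless consonant) → -al → *defasopal*.

defasopal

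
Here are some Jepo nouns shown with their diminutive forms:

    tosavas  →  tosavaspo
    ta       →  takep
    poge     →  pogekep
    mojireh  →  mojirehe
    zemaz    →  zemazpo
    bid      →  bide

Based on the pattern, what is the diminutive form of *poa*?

The suffix is conditioned by the final sound: -po when the stem ends in a sibilant (*tosavas*, *zemaz*); -e when the stem ends in a non-sibilant consonant (*mojireh*, *bid*); -kep when the stem ends in a vowel (*ta*, *poge*).
*poa*: final sound = /a/, a vowel → -kep → *poakep*.

poakep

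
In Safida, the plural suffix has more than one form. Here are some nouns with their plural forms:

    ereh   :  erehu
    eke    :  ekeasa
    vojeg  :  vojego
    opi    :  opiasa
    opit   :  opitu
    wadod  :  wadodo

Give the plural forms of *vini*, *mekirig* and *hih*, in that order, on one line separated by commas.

viniasa, mekirigo, hihu

Looking at the final sound of each stem: -u when the stem ends in a voiceless consonant (*ereh*, *opit*); -o when the stem ends in a voiced consonant (*vojeg*, *wadod*); -asa when the stem ends in a vowel (*eke*, *opi*).
*vini* — final sound /i/ (a vowel) → -asa → *viniasa*.
*mekirig* — final sound /g/ (a voiced consonant) → -o → *mekirigo*.
*hih* — final sound /h/ (a voiceless consonant) → -u → *hihu*.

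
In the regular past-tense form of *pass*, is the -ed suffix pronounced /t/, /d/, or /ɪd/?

The stem *pass* ends in a voiceless consonant other than /t/.
The -ed suffix is realized as /ɪd/ after /t, d/; as /t/ after other voiceless consonants; and as /d/ after other voiced sounds.
So -ed on *pass* is pronounced /t/.

/t/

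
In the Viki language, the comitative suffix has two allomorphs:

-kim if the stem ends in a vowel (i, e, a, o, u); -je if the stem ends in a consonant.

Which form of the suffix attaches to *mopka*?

*mopka*: final sound = /a/, a vowel → -kim.

-kim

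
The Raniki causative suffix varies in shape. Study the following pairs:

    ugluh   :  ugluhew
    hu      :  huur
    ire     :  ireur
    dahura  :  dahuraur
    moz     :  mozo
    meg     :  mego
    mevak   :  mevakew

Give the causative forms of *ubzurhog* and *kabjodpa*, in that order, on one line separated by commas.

The alternation tracks the final sound of the stem — -ew when the stem ends in a voiceless consonant (*ugluh*, *mevak*); -o when the stem ends in a voiced consonant (*moz*, *meg*); -ur when the stem ends in a vowel (*hu*, *ire*, *dahura*).
*ubzurhog* — final sound /g/ (a voiced consonant) → -o → *ubzurhogo*.
*kabjodpa* — final sound /a/ (a vowel) → -ur → *kabjodpaur*.

ubzurhogo, kabjodpaur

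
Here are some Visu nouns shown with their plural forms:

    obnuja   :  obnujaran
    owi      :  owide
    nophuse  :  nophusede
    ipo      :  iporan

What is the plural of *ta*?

The alternation tracks the last vowel of the stem — -de when the last vowel of the stem is a front vowel (*owi*, *nophuse*); -ran when the last vowel of the stem is a back vowel (*obnuja*, *ipo*).
Since the last vowel of *ta* is /a/ (a back vowel), it takes -ran, giving *taran*.

taran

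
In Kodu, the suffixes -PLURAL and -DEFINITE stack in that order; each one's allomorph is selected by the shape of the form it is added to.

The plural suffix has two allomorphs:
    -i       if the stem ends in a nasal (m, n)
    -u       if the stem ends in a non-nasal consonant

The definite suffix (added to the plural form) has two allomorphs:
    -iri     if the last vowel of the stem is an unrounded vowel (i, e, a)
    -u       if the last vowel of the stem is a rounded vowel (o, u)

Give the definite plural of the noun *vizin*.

*vizin* — final consonant /n/ (a nasal) → -i → *vizini*.
The plural form *vizini*: last vowel = /i/, an unrounded vowel → -iri → *viziniiri*.

viziniiri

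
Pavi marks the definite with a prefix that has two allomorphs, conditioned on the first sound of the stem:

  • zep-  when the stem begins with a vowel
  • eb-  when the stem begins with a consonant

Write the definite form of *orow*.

zeporow

*orow*: first sound = /o/, a vowel → zep- → *zeporow*.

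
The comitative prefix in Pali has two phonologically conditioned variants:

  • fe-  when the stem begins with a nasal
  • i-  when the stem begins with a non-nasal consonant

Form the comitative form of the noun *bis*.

*bis* — first consonant /b/ (non-nasal) → i- → *ibis*.

ibis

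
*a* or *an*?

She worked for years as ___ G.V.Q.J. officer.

The indefinite article is chosen by the initial *sound* of the following word, not its spelling.
The initialism *G.V.Q.J.* is read letter by letter; the first letter, G, is pronounced /dʒiː/, which begins with a consonant sound.
So the article is *a*: She worked for years as a G.V.Q.J. officer.

a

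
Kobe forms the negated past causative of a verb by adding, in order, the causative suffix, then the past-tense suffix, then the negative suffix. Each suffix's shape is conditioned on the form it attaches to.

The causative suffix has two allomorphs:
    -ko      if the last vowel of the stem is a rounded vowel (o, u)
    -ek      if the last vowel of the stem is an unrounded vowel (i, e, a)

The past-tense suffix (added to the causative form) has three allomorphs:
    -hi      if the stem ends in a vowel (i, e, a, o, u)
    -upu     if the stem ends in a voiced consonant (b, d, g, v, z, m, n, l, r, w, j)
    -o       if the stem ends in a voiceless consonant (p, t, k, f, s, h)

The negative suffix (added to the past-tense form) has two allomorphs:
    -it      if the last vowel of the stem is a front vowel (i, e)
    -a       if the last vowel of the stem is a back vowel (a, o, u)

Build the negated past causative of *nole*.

Since the last vowel of *nole* is /e/ (an unrounded vowel), it takes -ek, giving *noleek*.
Since the final sound of the causative form *noleek* is /k/ (a voiceless consonant), it takes -o, giving *noleeko*.
Since the last vowel of the past-tense form *noleeko* is /o/ (a back vowel), it takes -a, giving *noleekoa*.

noleekoa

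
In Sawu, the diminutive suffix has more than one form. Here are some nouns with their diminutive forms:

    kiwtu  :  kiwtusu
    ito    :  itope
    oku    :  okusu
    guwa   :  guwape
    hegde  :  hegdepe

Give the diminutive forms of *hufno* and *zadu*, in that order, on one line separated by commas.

Looking at the last vowel of each stem: -su when the last vowel of the stem is a high vowel (*kiwtu*, *oku*); -pe when the last vowel of the stem is a non-high vowel (*ito*, *guwa*, *hegde*).
The last vowel of *hufno* is /o/, which is a non-high vowel, so the suffix is -pe, giving *hufnope*.
*zadu*: last vowel = /u/, a high vowel → -su → *zadusu*.

hufnope, zadusu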